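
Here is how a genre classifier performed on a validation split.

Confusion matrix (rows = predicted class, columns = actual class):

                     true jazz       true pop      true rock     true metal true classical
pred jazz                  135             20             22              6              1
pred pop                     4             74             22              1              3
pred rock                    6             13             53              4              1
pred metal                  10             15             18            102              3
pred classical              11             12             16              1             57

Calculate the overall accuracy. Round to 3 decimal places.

0.690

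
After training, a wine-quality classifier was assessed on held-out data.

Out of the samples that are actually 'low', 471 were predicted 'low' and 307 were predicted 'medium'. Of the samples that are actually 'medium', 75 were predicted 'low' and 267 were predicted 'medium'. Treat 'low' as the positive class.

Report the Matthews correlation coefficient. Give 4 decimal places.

0.3558

MCC = (TP·TN − FP·FN) / √((TP+FP)(TP+FN)(TN+FP)(TN+FN))
Numerator = 471·267 − 75·307 = 102732
Denominator = √(546·778·342·574) = √83389282704 = 288772.0255
MCC = 102732 / 288772.0255 = 0.3558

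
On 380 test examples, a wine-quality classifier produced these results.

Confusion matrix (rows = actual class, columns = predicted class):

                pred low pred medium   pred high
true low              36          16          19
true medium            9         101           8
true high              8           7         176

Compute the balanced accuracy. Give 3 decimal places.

Balanced accuracy = mean of per-class recall.
  low: recall = 36/71 = 0.5070
  medium: recall = 101/118 = 0.8559
  high: recall = 176/191 = 0.9215
Mean = (0.5070 + 0.8559 + 0.9215) / 3 = 0.761

0.761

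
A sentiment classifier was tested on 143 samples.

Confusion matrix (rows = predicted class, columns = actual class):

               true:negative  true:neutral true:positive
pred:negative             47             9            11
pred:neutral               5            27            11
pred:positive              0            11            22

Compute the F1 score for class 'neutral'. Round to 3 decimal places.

0.600

F1 score = 2·TP/(2·TP+FP+FN).
neutral: TP=27, FP=5+11=16, FN=9+11=20 → 54/90 = 0.6000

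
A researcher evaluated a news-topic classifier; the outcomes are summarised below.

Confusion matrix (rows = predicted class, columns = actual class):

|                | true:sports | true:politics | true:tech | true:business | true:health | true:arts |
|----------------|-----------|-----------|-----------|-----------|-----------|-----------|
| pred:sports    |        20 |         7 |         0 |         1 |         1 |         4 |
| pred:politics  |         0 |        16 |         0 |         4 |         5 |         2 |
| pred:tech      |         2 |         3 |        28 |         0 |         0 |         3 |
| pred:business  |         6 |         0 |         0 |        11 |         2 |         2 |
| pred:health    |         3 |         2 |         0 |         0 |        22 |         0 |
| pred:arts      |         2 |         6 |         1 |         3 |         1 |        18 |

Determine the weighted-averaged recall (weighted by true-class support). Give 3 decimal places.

Per-class recall (TP/(TP+FN)):
  sports: TP=20, FN=0+2+6+3+2=13 → 20/33 = 0.6061
  politics: TP=16, FN=7+3+0+2+6=18 → 16/34 = 0.4706
  tech: TP=28, FN=0+0+0+0+1=1 → 28/29 = 0.9655
  business: TP=11, FN=1+4+0+0+3=8 → 11/19 = 0.5789
  health: TP=22, FN=1+5+0+2+1=9 → 22/31 = 0.7097
  arts: TP=18, FN=4+2+3+2+0=11 → 18/29 = 0.6207
Weighted-recall = Σ (supportᵢ/N)·recallᵢ with N=175: (33/175)·0.6061 + (34/175)·0.4706 + (29/175)·0.9655 + (19/175)·0.5789 + (31/175)·0.7097 + (29/175)·0.6207 = 0.657

0.657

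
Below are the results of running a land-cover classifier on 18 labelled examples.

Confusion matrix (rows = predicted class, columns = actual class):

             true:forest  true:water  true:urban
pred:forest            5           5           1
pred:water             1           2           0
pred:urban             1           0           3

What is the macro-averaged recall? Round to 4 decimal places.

0.5833

Per-class recall (TP/(TP+FN)):
  forest: TP=5, FN=1+1=2 → 5/7 = 0.71429
  water: TP=2, FN=5+0=5 → 2/7 = 0.28571
  urban: TP=3, FN=1+0=1 → 3/4 = 0.75000
Macro-recall = mean = (0.71429 + 0.28571 + 0.75000) / 3 = 0.5833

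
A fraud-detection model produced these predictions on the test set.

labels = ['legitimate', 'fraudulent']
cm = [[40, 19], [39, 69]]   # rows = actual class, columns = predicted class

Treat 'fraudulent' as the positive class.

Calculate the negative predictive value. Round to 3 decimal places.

0.506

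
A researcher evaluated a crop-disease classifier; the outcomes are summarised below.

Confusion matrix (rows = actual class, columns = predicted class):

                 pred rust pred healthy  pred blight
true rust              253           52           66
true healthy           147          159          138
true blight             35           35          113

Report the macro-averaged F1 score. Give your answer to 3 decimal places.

Per-class F1 score (2·TP/(2·TP+FP+FN)):
  rust: TP=253, FP=147+35=182, FN=52+66=118 → 506/806 = 0.6278
  healthy: TP=159, FP=52+35=87, FN=147+138=285 → 318/690 = 0.4609
  blight: TP=113, FP=66+138=204, FN=35+35=70 → 226/500 = 0.4520
Macro-F1 score = mean = (0.6278 + 0.4609 + 0.4520) / 3 = 0.514

0.514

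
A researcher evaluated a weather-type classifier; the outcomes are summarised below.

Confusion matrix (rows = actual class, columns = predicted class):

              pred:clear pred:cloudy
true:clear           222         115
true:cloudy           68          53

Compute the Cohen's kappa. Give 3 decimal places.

Observed agreement pₒ = trace/N = 275/458 = 0.6004
Expected agreement pₑ = Σ (rowᵢ·colᵢ)/N² = (337·290 + 121·168)/458² = 0.5628
κ = (pₒ − pₑ)/(1 − pₑ) = (0.6004 − 0.5628)/(1 − 0.5628) = 0.086

0.086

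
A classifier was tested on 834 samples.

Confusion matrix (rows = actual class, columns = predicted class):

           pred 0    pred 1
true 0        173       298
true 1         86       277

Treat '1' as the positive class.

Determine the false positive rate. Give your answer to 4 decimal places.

0.6327

FPR = FP/(FP+TN) = 298/(298+173) = 0.6327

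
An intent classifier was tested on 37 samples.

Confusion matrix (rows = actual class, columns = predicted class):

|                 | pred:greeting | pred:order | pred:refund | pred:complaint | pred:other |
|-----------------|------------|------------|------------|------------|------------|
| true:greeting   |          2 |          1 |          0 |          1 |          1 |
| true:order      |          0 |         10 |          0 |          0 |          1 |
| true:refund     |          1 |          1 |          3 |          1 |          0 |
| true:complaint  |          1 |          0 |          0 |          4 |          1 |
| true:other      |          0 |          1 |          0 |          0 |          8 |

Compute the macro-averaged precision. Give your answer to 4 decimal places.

Per-class precision (TP/(TP+FP)):
  greeting: TP=2, FP=0+1+1+0=2 → 2/4 = 0.50000
  order: TP=10, FP=1+1+0+1=3 → 10/13 = 0.76923
  refund: TP=3, FP=0+0+0+0=0 → 3/3 = 1.00000
  complaint: TP=4, FP=1+0+1+0=2 → 4/6 = 0.66667
  other: TP=8, FP=1+1+0+1=3 → 8/11 = 0.72727
Macro-precision = mean = (0.50000 + 0.76923 + 1.00000 + 0.66667 + 0.72727) / 5 = 0.7326

0.7326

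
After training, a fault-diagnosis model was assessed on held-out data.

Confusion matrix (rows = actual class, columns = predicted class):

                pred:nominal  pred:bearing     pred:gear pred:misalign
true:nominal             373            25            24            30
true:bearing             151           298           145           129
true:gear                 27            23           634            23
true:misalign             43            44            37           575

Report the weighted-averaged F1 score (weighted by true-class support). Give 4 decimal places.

0.7133

Per-class F1 score (2·TP/(2·TP+FP+FN)):
  nominal: TP=373, FP=151+27+43=221, FN=25+24+30=79 → 746/1046 = 0.71319
  bearing: TP=298, FP=25+23+44=92, FN=151+145+129=425 → 596/1113 = 0.53549
  gear: TP=634, FP=24+145+37=206, FN=27+23+23=73 → 1268/1547 = 0.81965
  misalign: TP=575, FP=30+129+23=182, FN=43+44+37=124 → 1150/1456 = 0.78984
Weighted-F1 score = Σ (supportᵢ/N)·F1 scoreᵢ with N=2581: (452/2581)·0.71319 + (723/2581)·0.53549 + (707/2581)·0.81965 + (699/2581)·0.78984 = 0.7133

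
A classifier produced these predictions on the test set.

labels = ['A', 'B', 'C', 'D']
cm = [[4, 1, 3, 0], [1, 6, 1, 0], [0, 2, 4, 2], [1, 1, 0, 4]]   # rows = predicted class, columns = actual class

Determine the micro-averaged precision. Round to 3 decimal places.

Micro-averaging pools counts across classes: ΣTP=18, ΣFP=12, ΣFN=12.
Micro-precision = TP/(TP+FP) on pooled counts = 0.600 (equals overall accuracy in single-label multiclass).

0.600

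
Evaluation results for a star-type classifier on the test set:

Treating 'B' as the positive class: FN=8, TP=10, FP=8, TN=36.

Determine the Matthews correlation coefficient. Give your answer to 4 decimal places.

0.3737

MCC = (TP·TN − FP·FN) / √((TP+FP)(TP+FN)(TN+FP)(TN+FN))
Numerator = 10·36 − 8·8 = 296
Denominator = √(18·18·44·44) = √627264 = 792.0000
MCC = 296 / 792.0000 = 0.3737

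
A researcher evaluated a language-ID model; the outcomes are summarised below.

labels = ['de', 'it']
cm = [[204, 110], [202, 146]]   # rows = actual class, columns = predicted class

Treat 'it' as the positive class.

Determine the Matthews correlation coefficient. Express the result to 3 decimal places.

MCC = (TP·TN − FP·FN) / √((TP+FP)(TP+FN)(TN+FP)(TN+FN))
Numerator = 146·204 − 110·202 = 7564
Denominator = √(256·348·314·406) = √11357294592 = 106570.6085
MCC = 7564 / 106570.6085 = 0.071

0.071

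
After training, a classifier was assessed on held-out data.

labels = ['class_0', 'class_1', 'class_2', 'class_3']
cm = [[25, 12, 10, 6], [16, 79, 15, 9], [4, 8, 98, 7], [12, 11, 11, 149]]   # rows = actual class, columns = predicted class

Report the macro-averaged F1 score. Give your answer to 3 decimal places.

0.692

Per-class F1 score (2·TP/(2·TP+FP+FN)):
  class_0: TP=25, FP=16+4+12=32, FN=12+10+6=28 → 50/110 = 0.4545
  class_1: TP=79, FP=12+8+11=31, FN=16+15+9=40 → 158/229 = 0.6900
  class_2: TP=98, FP=10+15+11=36, FN=4+8+7=19 → 196/251 = 0.7809
  class_3: TP=149, FP=6+9+7=22, FN=12+11+11=34 → 298/354 = 0.8418
Macro-F1 score = mean = (0.4545 + 0.6900 + 0.7809 + 0.8418) / 4 = 0.692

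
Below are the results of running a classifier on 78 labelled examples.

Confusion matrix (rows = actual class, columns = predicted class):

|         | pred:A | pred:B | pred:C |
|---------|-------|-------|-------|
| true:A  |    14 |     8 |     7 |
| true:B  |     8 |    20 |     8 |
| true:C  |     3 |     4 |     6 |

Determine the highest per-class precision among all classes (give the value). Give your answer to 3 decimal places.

0.625

Per-class precision (TP/(TP+FP)):
  A: TP=14, FP=8+3=11 → 14/25 = 0.5600
  B: TP=20, FP=8+4=12 → 20/32 = 0.6250
  C: TP=6, FP=7+8=15 → 6/21 = 0.2857
Highest is class 'B' with precision = 0.625.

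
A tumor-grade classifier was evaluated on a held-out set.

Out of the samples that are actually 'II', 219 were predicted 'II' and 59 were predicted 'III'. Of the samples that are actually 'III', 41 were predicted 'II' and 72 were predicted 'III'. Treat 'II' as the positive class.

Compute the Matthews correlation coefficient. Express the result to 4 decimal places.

MCC = (TP·TN − FP·FN) / √((TP+FP)(TP+FN)(TN+FP)(TN+FN))
Numerator = 219·72 − 41·59 = 13349
Denominator = √(260·278·113·131) = √1069960840 = 32710.2559
MCC = 13349 / 32710.2559 = 0.4081

0.4081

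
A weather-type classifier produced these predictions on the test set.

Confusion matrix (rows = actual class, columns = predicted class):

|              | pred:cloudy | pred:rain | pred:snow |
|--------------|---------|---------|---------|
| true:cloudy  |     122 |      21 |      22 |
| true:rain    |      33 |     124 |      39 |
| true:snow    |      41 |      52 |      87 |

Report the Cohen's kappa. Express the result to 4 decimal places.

Observed agreement pₒ = trace/N = 333/541 = 0.61553
Expected agreement pₑ = Σ (rowᵢ·colᵢ)/N² = (165·196 + 196·197 + 180·148)/541² = 0.33344
κ = (pₒ − pₑ)/(1 − pₑ) = (0.61553 − 0.33344)/(1 − 0.33344) = 0.4232

0.4232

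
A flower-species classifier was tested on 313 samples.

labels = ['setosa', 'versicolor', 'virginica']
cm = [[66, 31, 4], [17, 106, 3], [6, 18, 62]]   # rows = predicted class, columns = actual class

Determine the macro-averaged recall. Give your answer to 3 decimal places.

0.775

Per-class recall (TP/(TP+FN)):
  setosa: TP=66, FN=17+6=23 → 66/89 = 0.7416
  versicolor: TP=106, FN=31+18=49 → 106/155 = 0.6839
  virginica: TP=62, FN=4+3=7 → 62/69 = 0.8986
Macro-recall = mean = (0.7416 + 0.6839 + 0.8986) / 3 = 0.775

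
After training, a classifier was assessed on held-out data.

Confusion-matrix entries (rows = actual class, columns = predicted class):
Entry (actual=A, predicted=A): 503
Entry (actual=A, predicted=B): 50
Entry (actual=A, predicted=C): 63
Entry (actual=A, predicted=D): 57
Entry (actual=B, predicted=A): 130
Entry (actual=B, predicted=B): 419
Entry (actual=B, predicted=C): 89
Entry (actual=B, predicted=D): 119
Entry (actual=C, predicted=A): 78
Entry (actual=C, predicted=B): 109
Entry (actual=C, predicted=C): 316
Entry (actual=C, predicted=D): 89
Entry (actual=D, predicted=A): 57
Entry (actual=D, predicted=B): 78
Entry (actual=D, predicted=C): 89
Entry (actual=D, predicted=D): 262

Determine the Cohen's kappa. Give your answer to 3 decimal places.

Observed agreement pₒ = trace/N = 1500/2508 = 0.5981
Expected agreement pₑ = Σ (rowᵢ·colᵢ)/N² = (673·768 + 757·656 + 592·557 + 486·527)/2508² = 0.2543
κ = (pₒ − pₑ)/(1 − pₑ) = (0.5981 − 0.2543)/(1 − 0.2543) = 0.461

0.461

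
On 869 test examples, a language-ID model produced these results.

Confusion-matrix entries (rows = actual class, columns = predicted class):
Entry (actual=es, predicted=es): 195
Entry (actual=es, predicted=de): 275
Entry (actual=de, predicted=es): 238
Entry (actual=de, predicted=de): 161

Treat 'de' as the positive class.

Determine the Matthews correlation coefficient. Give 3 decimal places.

MCC = (TP·TN − FP·FN) / √((TP+FP)(TP+FN)(TN+FP)(TN+FN))
Numerator = 161·195 − 275·238 = -34055
Denominator = √(436·399·470·433) = √35403413640 = 188157.9486
MCC = -34055 / 188157.9486 = -0.181

-0.181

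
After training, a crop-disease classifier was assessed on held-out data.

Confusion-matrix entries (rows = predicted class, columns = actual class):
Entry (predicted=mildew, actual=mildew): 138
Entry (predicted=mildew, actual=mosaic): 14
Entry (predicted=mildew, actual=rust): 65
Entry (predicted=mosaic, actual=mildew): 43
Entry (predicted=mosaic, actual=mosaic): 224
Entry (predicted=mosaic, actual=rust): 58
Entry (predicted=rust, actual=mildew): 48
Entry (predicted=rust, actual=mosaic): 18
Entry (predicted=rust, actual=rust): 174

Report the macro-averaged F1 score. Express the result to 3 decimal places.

0.679

Per-class F1 score (2·TP/(2·TP+FP+FN)):
  mildew: TP=138, FP=14+65=79, FN=43+48=91 → 276/446 = 0.6188
  mosaic: TP=224, FP=43+58=101, FN=14+18=32 → 448/581 = 0.7711
  rust: TP=174, FP=48+18=66, FN=65+58=123 → 348/537 = 0.6480
Macro-F1 score = mean = (0.6188 + 0.7711 + 0.6480) / 3 = 0.679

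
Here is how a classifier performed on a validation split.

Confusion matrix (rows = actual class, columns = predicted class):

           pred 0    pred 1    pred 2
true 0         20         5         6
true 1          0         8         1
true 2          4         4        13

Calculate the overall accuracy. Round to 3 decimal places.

Accuracy = trace / total = (20+8+13=41) / 61 = 41/61 = 0.672

0.672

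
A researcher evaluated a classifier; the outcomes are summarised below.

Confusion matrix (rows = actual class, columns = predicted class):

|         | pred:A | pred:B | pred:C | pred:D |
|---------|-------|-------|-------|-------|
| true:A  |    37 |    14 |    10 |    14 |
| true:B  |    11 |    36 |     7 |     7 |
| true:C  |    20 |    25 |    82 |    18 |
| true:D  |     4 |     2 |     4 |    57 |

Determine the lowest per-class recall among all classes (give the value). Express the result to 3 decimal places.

Per-class recall (TP/(TP+FN)):
  A: TP=37, FN=14+10+14=38 → 37/75 = 0.4933
  B: TP=36, FN=11+7+7=25 → 36/61 = 0.5902
  C: TP=82, FN=20+25+18=63 → 82/145 = 0.5655
  D: TP=57, FN=4+2+4=10 → 57/67 = 0.8507
Lowest is class 'A' with recall = 0.493.

0.493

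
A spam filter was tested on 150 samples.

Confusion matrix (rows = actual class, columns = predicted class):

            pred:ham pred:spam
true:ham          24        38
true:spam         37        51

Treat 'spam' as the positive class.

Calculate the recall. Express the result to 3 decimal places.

Recall = TP/(TP+FN) = 51/(51+37) = 51/88 = 0.580

0.580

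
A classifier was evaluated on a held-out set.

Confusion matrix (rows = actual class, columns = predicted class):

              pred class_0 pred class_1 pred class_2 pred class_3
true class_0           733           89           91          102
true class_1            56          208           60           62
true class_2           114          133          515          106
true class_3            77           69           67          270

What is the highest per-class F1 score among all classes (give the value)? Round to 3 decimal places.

Per-class F1 score (2·TP/(2·TP+FP+FN)):
  class_0: TP=733, FP=56+114+77=247, FN=89+91+102=282 → 1466/1995 = 0.7348
  class_1: TP=208, FP=89+133+69=291, FN=56+60+62=178 → 416/885 = 0.4701
  class_2: TP=515, FP=91+60+67=218, FN=114+133+106=353 → 1030/1601 = 0.6433
  class_3: TP=270, FP=102+62+106=270, FN=77+69+67=213 → 540/1023 = 0.5279
Highest is class 'class_0' with F1 score = 0.735.

0.735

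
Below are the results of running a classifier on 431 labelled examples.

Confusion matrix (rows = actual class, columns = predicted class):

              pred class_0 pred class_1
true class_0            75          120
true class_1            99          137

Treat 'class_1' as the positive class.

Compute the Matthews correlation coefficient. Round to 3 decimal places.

MCC = (TP·TN − FP·FN) / √((TP+FP)(TP+FN)(TN+FP)(TN+FN))
Numerator = 137·75 − 120·99 = -1605
Denominator = √(257·236·195·174) = √2057922360 = 45364.3292
MCC = -1605 / 45364.3292 = -0.035

-0.035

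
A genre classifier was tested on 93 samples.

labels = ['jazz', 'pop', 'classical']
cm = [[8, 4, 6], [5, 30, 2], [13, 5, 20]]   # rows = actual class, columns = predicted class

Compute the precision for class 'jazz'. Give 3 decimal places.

0.308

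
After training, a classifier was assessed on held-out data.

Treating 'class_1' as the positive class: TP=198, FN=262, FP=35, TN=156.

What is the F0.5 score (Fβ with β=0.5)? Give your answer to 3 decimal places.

Fβ = (1+β²)·TP / ((1+β²)·TP + β²·FN + FP), with β²=1/4
= 1.25·198 / (1.25·198 + 0.25·262 + 35) = 0.711

0.711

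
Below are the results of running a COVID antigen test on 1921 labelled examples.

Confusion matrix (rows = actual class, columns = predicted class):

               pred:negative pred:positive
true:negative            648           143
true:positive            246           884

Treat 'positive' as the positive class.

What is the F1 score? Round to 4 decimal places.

Precision = TP/(TP+FP) = 884/1027 = 0.8608
Recall = TP/(TP+FN) = 884/1130 = 0.7823
F1 = 2·TP/(2·TP+FP+FN) = 1768/2157 = 0.8197

0.8197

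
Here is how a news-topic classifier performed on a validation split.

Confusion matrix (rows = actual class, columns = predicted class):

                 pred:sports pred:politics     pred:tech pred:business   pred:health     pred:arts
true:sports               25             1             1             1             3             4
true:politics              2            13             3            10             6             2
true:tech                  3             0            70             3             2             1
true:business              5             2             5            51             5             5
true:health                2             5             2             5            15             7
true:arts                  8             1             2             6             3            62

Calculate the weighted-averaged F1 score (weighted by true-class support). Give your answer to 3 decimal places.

0.686

Per-class F1 score (2·TP/(2·TP+FP+FN)):
  sports: TP=25, FP=2+3+5+2+8=20, FN=1+1+1+3+4=10 → 50/80 = 0.6250
  politics: TP=13, FP=1+0+2+5+1=9, FN=2+3+10+6+2=23 → 26/58 = 0.4483
  tech: TP=70, FP=1+3+5+2+2=13, FN=3+0+3+2+1=9 → 140/162 = 0.8642
  business: TP=51, FP=1+10+3+5+6=25, FN=5+2+5+5+5=22 → 102/149 = 0.6846
  health: TP=15, FP=3+6+2+5+3=19, FN=2+5+2+5+7=21 → 30/70 = 0.4286
  arts: TP=62, FP=4+2+1+5+7=19, FN=8+1+2+6+3=20 → 124/163 = 0.7607
Weighted-F1 score = Σ (supportᵢ/N)·F1 scoreᵢ with N=341: (35/341)·0.6250 + (36/341)·0.4483 + (79/341)·0.8642 + (73/341)·0.6846 + (36/341)·0.4286 + (82/341)·0.7607 = 0.686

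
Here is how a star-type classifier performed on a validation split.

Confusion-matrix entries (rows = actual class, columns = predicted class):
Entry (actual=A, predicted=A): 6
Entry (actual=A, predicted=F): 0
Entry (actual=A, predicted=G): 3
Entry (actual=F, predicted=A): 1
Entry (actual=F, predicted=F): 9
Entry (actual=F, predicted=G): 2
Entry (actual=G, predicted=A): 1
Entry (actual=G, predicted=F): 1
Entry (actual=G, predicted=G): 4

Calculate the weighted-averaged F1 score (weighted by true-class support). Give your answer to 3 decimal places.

Per-class F1 score (2·TP/(2·TP+FP+FN)):
  A: TP=6, FP=1+1=2, FN=0+3=3 → 12/17 = 0.7059
  F: TP=9, FP=0+1=1, FN=1+2=3 → 18/22 = 0.8182
  G: TP=4, FP=3+2=5, FN=1+1=2 → 8/15 = 0.5333
Weighted-F1 score = Σ (supportᵢ/N)·F1 scoreᵢ with N=27: (9/27)·0.7059 + (12/27)·0.8182 + (6/27)·0.5333 = 0.717

0.717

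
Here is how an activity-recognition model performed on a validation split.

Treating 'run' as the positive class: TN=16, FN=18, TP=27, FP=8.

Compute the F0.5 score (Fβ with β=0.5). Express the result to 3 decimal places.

0.730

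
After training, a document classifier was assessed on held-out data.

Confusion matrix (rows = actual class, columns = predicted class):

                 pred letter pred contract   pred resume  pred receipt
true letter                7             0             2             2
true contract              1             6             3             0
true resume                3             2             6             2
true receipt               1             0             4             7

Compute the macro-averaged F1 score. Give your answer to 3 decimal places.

0.578

Per-class F1 score (2·TP/(2·TP+FP+FN)):
  letter: TP=7, FP=1+3+1=5, FN=0+2+2=4 → 14/23 = 0.6087
  contract: TP=6, FP=0+2+0=2, FN=1+3+0=4 → 12/18 = 0.6667
  resume: TP=6, FP=2+3+4=9, FN=3+2+2=7 → 12/28 = 0.4286
  receipt: TP=7, FP=2+0+2=4, FN=1+0+4=5 → 14/23 = 0.6087
Macro-F1 score = mean = (0.6087 + 0.6667 + 0.4286 + 0.6087) / 4 = 0.578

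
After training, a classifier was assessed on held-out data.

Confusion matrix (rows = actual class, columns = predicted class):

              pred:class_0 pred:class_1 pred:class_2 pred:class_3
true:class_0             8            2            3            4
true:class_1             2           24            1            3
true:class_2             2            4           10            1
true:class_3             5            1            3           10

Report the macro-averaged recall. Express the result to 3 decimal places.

0.596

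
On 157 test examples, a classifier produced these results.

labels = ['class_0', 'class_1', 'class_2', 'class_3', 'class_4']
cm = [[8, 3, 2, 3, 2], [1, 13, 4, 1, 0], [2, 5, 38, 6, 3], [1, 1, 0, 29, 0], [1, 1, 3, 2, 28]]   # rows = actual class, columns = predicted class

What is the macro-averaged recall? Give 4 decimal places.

Per-class recall (TP/(TP+FN)):
  class_0: TP=8, FN=3+2+3+2=10 → 8/18 = 0.44444
  class_1: TP=13, FN=1+4+1+0=6 → 13/19 = 0.68421
  class_2: TP=38, FN=2+5+6+3=16 → 38/54 = 0.70370
  class_3: TP=29, FN=1+1+0+0=2 → 29/31 = 0.93548
  class_4: TP=28, FN=1+1+3+2=7 → 28/35 = 0.80000
Macro-recall = mean = (0.44444 + 0.68421 + 0.70370 + 0.93548 + 0.80000) / 5 = 0.7136

0.7136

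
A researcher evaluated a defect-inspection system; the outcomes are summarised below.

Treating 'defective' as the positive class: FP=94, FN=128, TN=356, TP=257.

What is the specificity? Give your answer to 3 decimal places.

0.791

Specificity = TN/(TN+FP) = 356/(356+94) = 0.791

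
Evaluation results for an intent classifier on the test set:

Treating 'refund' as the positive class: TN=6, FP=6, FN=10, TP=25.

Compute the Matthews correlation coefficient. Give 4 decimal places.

MCC = (TP·TN − FP·FN) / √((TP+FP)(TP+FN)(TN+FP)(TN+FN))
Numerator = 25·6 − 6·10 = 90
Denominator = √(31·35·12·16) = √208320 = 456.4209
MCC = 90 / 456.4209 = 0.1972

0.1972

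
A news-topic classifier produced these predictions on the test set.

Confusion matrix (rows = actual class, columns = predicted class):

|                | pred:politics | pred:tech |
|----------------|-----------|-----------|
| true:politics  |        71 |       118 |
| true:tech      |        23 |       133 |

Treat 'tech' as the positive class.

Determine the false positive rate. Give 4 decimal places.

FPR = FP/(FP+TN) = 118/(118+71) = 0.6243

0.6243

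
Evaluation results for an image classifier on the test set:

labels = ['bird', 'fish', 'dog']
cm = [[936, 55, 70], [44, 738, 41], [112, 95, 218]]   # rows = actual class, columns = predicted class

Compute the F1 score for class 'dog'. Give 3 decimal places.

0.578

Take TP from the diagonal, FP from the rest of the 'dog' prediction marginal, FN from the rest of the 'dog' actual marginal.
F1 score = 2·TP/(2·TP+FP+FN).
dog: TP=218, FP=70+41=111, FN=112+95=207 → 436/754 = 0.5782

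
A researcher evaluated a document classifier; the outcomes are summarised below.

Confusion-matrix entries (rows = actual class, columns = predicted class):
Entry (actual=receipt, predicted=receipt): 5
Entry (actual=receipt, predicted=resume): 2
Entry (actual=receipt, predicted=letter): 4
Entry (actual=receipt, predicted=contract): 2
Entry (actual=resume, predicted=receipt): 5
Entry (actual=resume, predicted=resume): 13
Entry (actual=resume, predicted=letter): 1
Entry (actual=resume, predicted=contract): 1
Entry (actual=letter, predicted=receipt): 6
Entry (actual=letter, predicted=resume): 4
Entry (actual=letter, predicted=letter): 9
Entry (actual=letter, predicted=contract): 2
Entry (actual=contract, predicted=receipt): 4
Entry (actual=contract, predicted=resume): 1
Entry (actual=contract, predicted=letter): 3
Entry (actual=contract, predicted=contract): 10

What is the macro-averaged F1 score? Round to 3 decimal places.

Per-class F1 score (2·TP/(2·TP+FP+FN)):
  receipt: TP=5, FP=5+6+4=15, FN=2+4+2=8 → 10/33 = 0.3030
  resume: TP=13, FP=2+4+1=7, FN=5+1+1=7 → 26/40 = 0.6500
  letter: TP=9, FP=4+1+3=8, FN=6+4+2=12 → 18/38 = 0.4737
  contract: TP=10, FP=2+1+2=5, FN=4+1+3=8 → 20/33 = 0.6061
Macro-F1 score = mean = (0.3030 + 0.6500 + 0.4737 + 0.6061) / 4 = 0.508

0.508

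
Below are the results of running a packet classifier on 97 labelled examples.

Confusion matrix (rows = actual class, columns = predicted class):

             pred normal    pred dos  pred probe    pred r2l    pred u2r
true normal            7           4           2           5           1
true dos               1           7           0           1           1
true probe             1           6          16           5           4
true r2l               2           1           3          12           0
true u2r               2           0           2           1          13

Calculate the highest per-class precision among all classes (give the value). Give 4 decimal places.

0.6957

Per-class precision (TP/(TP+FP)):
  normal: TP=7, FP=1+1+2+2=6 → 7/13 = 0.53846
  dos: TP=7, FP=4+6+1+0=11 → 7/18 = 0.38889
  probe: TP=16, FP=2+0+3+2=7 → 16/23 = 0.69565
  r2l: TP=12, FP=5+1+5+1=12 → 12/24 = 0.50000
  u2r: TP=13, FP=1+1+4+0=6 → 13/19 = 0.68421
Highest is class 'probe' with precision = 0.6957.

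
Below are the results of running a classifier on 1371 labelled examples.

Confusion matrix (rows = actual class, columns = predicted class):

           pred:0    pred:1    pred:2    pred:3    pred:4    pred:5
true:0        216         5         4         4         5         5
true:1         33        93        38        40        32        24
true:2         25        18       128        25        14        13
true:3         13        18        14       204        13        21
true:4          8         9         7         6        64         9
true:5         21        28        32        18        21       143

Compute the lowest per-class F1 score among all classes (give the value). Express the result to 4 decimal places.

0.4316

Per-class F1 score (2·TP/(2·TP+FP+FN)):
  0: TP=216, FP=33+25+13+8+21=100, FN=5+4+4+5+5=23 → 432/555 = 0.77838
  1: TP=93, FP=5+18+18+9+28=78, FN=33+38+40+32+24=167 → 186/431 = 0.43155
  2: TP=128, FP=4+38+14+7+32=95, FN=25+18+25+14+13=95 → 256/446 = 0.57399
  3: TP=204, FP=4+40+25+6+18=93, FN=13+18+14+13+21=79 → 408/580 = 0.70345
  4: TP=64, FP=5+32+14+13+21=85, FN=8+9+7+6+9=39 → 128/252 = 0.50794
  5: TP=143, FP=5+24+13+21+9=72, FN=21+28+32+18+21=120 → 286/478 = 0.59833
Lowest is class '1' with F1 score = 0.4316.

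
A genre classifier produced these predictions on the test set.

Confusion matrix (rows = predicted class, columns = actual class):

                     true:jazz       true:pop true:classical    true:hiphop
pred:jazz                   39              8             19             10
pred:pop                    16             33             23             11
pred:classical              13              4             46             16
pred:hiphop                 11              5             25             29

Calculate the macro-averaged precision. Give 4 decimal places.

Per-class precision (TP/(TP+FP)):
  jazz: TP=39, FP=8+19+10=37 → 39/76 = 0.51316
  pop: TP=33, FP=16+23+11=50 → 33/83 = 0.39759
  classical: TP=46, FP=13+4+16=33 → 46/79 = 0.58228
  hiphop: TP=29, FP=11+5+25=41 → 29/70 = 0.41429
Macro-precision = mean = (0.51316 + 0.39759 + 0.58228 + 0.41429) / 4 = 0.4768

0.4768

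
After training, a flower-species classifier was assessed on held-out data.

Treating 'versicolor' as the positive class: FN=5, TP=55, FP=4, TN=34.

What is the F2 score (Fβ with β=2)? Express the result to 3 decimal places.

0.920

Fβ = (1+β²)·TP / ((1+β²)·TP + β²·FN + FP), with β²=4
= 5·55 / (5·55 + 4·5 + 4) = 0.920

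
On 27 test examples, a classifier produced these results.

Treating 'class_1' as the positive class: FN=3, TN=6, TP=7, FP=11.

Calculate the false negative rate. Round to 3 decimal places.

FNR = FN/(FN+TP) = 3/(3+7) = 0.300

0.300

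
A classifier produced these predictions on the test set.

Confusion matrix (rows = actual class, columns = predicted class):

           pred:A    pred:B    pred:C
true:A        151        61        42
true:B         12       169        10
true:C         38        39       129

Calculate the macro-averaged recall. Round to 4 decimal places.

Per-class recall (TP/(TP+FN)):
  A: TP=151, FN=61+42=103 → 151/254 = 0.59449
  B: TP=169, FN=12+10=22 → 169/191 = 0.88482
  C: TP=129, FN=38+39=77 → 129/206 = 0.62621
Macro-recall = mean = (0.59449 + 0.88482 + 0.62621) / 3 = 0.7018

0.7018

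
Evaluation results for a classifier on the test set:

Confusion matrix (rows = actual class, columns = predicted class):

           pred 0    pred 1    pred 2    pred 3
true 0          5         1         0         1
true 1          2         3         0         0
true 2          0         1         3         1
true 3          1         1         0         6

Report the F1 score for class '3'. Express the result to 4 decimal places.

Take TP from the diagonal, FP from the rest of the '3' prediction marginal, FN from the rest of the '3' actual marginal.
F1 score = 2·TP/(2·TP+FP+FN).
3: TP=6, FP=1+0+1=2, FN=1+1+0=2 → 12/16 = 0.75000

0.7500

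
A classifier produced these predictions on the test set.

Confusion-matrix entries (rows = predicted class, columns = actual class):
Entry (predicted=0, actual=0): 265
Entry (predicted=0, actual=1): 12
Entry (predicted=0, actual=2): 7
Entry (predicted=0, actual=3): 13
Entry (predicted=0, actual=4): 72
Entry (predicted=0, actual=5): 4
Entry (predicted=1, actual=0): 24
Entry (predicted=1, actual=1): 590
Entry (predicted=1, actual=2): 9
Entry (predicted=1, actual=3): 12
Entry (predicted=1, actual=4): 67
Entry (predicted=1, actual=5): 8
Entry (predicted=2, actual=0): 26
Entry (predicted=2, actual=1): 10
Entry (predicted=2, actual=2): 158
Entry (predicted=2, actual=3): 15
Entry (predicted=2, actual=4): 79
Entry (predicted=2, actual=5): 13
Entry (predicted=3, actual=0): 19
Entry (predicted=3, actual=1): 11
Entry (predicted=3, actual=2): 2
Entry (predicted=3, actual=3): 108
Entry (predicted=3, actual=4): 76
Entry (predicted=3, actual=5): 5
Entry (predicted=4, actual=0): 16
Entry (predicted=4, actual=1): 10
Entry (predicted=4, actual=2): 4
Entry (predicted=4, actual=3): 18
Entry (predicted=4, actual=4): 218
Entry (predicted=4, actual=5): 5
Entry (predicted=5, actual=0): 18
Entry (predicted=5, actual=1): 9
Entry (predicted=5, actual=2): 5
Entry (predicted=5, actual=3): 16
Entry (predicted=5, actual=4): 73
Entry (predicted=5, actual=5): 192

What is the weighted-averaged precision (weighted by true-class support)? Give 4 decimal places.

0.7267

Per-class precision (TP/(TP+FP)):
  0: TP=265, FP=12+7+13+72+4=108 → 265/373 = 0.71046
  1: TP=590, FP=24+9+12+67+8=120 → 590/710 = 0.83099
  2: TP=158, FP=26+10+15+79+13=143 → 158/301 = 0.52492
  3: TP=108, FP=19+11+2+76+5=113 → 108/221 = 0.48869
  4: TP=218, FP=16+10+4+18+5=53 → 218/271 = 0.80443
  5: TP=192, FP=18+9+5+16+73=121 → 192/313 = 0.61342
Weighted-precision = Σ (supportᵢ/N)·precisionᵢ with N=2189: (368/2189)·0.71046 + (642/2189)·0.83099 + (185/2189)·0.52492 + (182/2189)·0.48869 + (585/2189)·0.80443 + (227/2189)·0.61342 = 0.7267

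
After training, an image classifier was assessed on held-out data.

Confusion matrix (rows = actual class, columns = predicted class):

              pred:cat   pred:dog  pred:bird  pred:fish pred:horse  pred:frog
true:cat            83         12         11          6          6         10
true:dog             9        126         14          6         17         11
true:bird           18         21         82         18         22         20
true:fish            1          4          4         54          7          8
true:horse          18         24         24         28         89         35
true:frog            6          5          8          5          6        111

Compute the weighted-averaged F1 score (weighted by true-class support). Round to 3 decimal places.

Per-class F1 score (2·TP/(2·TP+FP+FN)):
  cat: TP=83, FP=9+18+1+18+6=52, FN=12+11+6+6+10=45 → 166/263 = 0.6312
  dog: TP=126, FP=12+21+4+24+5=66, FN=9+14+6+17+11=57 → 252/375 = 0.6720
  bird: TP=82, FP=11+14+4+24+8=61, FN=18+21+18+22+20=99 → 164/324 = 0.5062
  fish: TP=54, FP=6+6+18+28+5=63, FN=1+4+4+7+8=24 → 108/195 = 0.5538
  horse: TP=89, FP=6+17+22+7+6=58, FN=18+24+24+28+35=129 → 178/365 = 0.4877
  frog: TP=111, FP=10+11+20+8+35=84, FN=6+5+8+5+6=30 → 222/336 = 0.6607
Weighted-F1 score = Σ (supportᵢ/N)·F1 scoreᵢ with N=929: (128/929)·0.6312 + (183/929)·0.6720 + (181/929)·0.5062 + (78/929)·0.5538 + (218/929)·0.4877 + (141/929)·0.6607 = 0.579

0.579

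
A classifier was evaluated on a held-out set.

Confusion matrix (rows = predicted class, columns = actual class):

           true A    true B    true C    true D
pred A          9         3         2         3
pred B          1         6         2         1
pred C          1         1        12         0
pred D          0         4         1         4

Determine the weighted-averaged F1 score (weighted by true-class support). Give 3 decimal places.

Per-class F1 score (2·TP/(2·TP+FP+FN)):
  A: TP=9, FP=3+2+3=8, FN=1+1+0=2 → 18/28 = 0.6429
  B: TP=6, FP=1+2+1=4, FN=3+1+4=8 → 12/24 = 0.5000
  C: TP=12, FP=1+1+0=2, FN=2+2+1=5 → 24/31 = 0.7742
  D: TP=4, FP=0+4+1=5, FN=3+1+0=4 → 8/17 = 0.4706
Weighted-F1 score = Σ (supportᵢ/N)·F1 scoreᵢ with N=50: (11/50)·0.6429 + (14/50)·0.5000 + (17/50)·0.7742 + (8/50)·0.4706 = 0.620

0.620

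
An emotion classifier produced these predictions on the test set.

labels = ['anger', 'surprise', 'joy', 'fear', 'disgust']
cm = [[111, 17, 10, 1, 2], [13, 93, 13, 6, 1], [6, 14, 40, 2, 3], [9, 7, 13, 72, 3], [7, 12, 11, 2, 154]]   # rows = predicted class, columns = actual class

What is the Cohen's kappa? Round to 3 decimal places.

Observed agreement pₒ = trace/N = 470/622 = 0.7556
Expected agreement pₑ = Σ (rowᵢ·colᵢ)/N² = (146·141 + 143·126 + 87·65 + 83·104 + 163·186)/622² = 0.2151
κ = (pₒ − pₑ)/(1 − pₑ) = (0.7556 − 0.2151)/(1 − 0.2151) = 0.689

0.689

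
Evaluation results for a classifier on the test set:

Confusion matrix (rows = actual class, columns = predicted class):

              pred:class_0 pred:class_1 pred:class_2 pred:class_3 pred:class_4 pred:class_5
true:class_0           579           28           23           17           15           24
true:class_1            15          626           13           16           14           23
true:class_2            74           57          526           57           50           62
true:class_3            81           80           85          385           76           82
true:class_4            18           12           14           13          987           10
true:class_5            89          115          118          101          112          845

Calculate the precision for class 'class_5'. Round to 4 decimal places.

Take TP from the diagonal, FP from the rest of the 'class_5' prediction marginal, FN from the rest of the 'class_5' actual marginal.
precision = TP/(TP+FP).
class_5: TP=845, FP=24+23+62+82+10=201 → 845/1046 = 0.80784

0.8078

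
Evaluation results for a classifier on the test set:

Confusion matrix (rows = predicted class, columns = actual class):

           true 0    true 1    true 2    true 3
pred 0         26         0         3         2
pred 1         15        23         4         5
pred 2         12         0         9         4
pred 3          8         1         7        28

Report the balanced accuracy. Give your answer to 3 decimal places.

Balanced accuracy = mean of per-class recall.
  0: recall = 26/61 = 0.4262
  1: recall = 23/24 = 0.9583
  2: recall = 9/23 = 0.3913
  3: recall = 28/39 = 0.7179
Mean = (0.4262 + 0.9583 + 0.3913 + 0.7179) / 4 = 0.623

0.623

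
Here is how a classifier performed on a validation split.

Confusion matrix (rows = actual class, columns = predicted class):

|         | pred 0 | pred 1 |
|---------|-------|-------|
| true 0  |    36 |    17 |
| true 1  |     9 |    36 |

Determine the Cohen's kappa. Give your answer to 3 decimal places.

Observed agreement pₒ = trace/N = 72/98 = 0.7347
Expected agreement pₑ = Σ (rowᵢ·colᵢ)/N² = (53·45 + 45·53)/98² = 0.4967
κ = (pₒ − pₑ)/(1 − pₑ) = (0.7347 − 0.4967)/(1 − 0.4967) = 0.473

0.473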